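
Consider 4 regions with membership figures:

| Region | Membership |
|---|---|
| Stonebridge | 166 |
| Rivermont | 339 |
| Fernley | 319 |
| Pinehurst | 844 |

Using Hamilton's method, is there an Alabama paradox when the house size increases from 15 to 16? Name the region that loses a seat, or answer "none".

At 15 seats: Stonebridge 1, Rivermont 3, Fernley 3, Pinehurst 8.
At 16 seats: Stonebridge 2, Rivermont 3, Fernley 3, Pinehurst 8.
No region's allocation decreased.

none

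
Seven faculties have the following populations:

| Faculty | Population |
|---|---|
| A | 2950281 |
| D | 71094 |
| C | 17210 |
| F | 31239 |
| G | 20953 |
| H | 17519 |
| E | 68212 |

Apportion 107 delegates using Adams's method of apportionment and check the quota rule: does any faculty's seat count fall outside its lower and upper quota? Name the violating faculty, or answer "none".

Standard quotas: A 99.380, D 2.395, C 0.580, F 1.052, G 0.706, H 0.590, E 2.298.
Adams allocation: A 96, D 3, C 1, F 2, G 1, H 1, E 3.
A has quota 99.380 (lower 99, upper 100) but receives 96 — outside the quota interval.

A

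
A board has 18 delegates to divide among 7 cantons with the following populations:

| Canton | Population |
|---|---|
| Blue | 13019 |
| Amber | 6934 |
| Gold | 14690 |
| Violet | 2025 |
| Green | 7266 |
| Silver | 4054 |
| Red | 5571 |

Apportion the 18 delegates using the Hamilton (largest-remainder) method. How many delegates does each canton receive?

Blue 4, Amber 2, Gold 5, Violet 1, Green 3, Silver 1, Red 2

The standard divisor is 53559/18 ≈ 2975.5.
Standard quotas: Blue 4.3754, Amber 2.3304, Gold 4.9370, Violet 0.6806, Green 2.4419, Silver 1.3625, Red 1.8723.
Lower quotas: Blue 4, Amber 2, Gold 4, Violet 0, Green 2, Silver 1, Red 1 (sum 14, leaving 4 seats).
Remainders in descending order: Gold 0.9370, Red 0.8723, Violet 0.6806, Green 0.4419, Blue 0.3754, Silver 0.3625, Amber 0.3304.
The surplus seats go to Gold, Red, Violet, Green.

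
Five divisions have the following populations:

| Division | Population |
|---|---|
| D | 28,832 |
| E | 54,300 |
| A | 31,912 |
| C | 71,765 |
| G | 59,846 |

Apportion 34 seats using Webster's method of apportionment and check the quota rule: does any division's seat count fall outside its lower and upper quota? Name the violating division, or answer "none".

none

Standard quotas: D 3.974, E 7.485, A 4.399, C 9.892, G 8.249.
Webster allocation: D 4, E 8, A 4, C 10, G 8.
Every allocation lies between the lower and upper quota.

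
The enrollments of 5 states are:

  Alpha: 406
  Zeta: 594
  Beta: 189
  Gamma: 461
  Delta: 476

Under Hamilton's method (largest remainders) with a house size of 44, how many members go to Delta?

Total 2126; standard divisor 2126/44 ≈ 48.318.
Standard quotas: Alpha 8.403, Zeta 12.294, Beta 3.912, Gamma 9.541, Delta 9.851.
Lower quotas: Alpha 8, Zeta 12, Beta 3, Gamma 9, Delta 9 (sum 41, leaving 3 seats).
Remainders in descending order: Beta 0.912, Delta 0.851, Gamma 0.541, Alpha 0.403, Zeta 0.294.
The surplus seats go to Beta, Delta, Gamma.
Delta receives 10.

10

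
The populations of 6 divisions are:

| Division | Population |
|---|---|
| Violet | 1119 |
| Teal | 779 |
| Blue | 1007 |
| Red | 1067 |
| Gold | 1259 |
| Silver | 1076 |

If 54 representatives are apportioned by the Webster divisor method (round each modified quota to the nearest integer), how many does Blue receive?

9

Standard divisor 6307/54 ≈ 116.796; standard quotas: Violet 9.581, Teal 6.670, Blue 8.622, Red 9.136, Gold 10.779, Silver 9.213.
Rounding to the nearest integer gives 10, 7, 9, 9, 11, 9 = 55 seats, so the divisor must be adjusted.
With modified divisor 118.1: modified quotas Violet 9.475, Teal 6.596, Blue 8.527, Red 9.035, Gold 10.660, Silver 9.111.
Rounding to the nearest integer: Violet 9, Teal 7, Blue 9, Red 9, Gold 11, Silver 9 (total 54).
Blue receives 9.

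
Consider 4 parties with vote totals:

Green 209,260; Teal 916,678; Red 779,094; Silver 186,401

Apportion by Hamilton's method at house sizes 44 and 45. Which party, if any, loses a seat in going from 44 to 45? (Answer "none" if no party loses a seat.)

At 44 seats: Green 5, Teal 19, Red 16, Silver 4.
At 45 seats: Green 4, Teal 20, Red 17, Silver 4.
Green drops from 5 to 4.

Green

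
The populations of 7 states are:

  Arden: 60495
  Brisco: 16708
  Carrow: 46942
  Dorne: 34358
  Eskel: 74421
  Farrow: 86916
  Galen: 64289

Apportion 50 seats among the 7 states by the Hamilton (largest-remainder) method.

Arden 8, Brisco 2, Carrow 6, Dorne 5, Eskel 10, Farrow 11, Galen 8

The standard divisor is 384129/50 ≈ 7682.58.
Standard quotas: Arden 7.8743, Brisco 2.1748, Carrow 6.1102, Dorne 4.4722, Eskel 9.6870, Farrow 11.3134, Galen 8.3682.
Lower quotas: Arden 7, Brisco 2, Carrow 6, Dorne 4, Eskel 9, Farrow 11, Galen 8 (sum 47, leaving 3 seats).
Remainders in descending order: Arden 0.8743, Eskel 0.6870, Dorne 0.4722, Galen 0.3682, Farrow 0.3134, Brisco 0.1748, Carrow 0.1102.
The surplus seats go to Arden, Eskel, Dorne.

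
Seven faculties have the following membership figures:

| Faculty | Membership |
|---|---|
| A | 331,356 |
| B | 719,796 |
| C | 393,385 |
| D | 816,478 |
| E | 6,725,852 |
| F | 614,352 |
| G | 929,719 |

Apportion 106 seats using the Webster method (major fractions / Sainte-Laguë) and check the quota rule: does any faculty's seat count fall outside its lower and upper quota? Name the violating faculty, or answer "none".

E

Standard quotas: A 3.335, B 7.245, C 3.960, D 8.218, E 67.700, F 6.184, G 9.358.
Webster allocation: A 3, B 7, C 4, D 8, E 69, F 6, G 9.
E has quota 67.700 (lower 67, upper 68) but receives 69 — outside the quota interval.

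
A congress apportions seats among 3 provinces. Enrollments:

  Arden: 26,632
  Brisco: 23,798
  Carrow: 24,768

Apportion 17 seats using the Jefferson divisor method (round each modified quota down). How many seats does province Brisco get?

Standard divisor 75198/17 ≈ 4423.412; standard quotas: Arden 6.021, Brisco 5.380, Carrow 5.599.
Rounding down gives 6, 5, 5 = 16 seats, so the divisor must be adjusted.
With modified divisor 4000: modified quotas Arden 6.658, Brisco 5.949, Carrow 6.192.
Rounding down: Arden 6, Brisco 5, Carrow 6 (total 17).
Brisco receives 5.

5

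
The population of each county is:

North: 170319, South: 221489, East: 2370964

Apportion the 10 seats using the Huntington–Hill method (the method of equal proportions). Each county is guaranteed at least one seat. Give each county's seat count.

With divisor 298127: modified quotas North 0.571, South 0.743, East 7.953.
Geometric-mean thresholds: North (min 1), South (min 1), East √(7·8)=7.483.
Each quota rounded against its threshold gives North 1, South 1, East 8 (total 10).

North 1, South 1, East 8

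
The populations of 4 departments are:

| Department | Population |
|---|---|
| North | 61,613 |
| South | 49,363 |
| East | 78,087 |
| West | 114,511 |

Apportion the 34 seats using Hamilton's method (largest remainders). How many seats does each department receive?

Standard divisor: 303574 ÷ 34 ≈ 8928.647.
Standard quotas: North 6.9006, South 5.5286, East 8.7457, West 12.8251.
Lower quotas: North 6, South 5, East 8, West 12 (sum 31, leaving 3 seats).
Remainders in descending order: North 0.9006, West 0.8251, East 0.7457, South 0.5286.
Largest remainders: North, West, East receive the extra seats.

North 7, South 5, East 9, West 13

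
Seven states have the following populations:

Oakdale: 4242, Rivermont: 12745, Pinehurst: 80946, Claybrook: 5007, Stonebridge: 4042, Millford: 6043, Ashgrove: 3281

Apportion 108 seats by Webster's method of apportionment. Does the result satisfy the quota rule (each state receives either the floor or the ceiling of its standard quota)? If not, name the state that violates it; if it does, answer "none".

Pinehurst

Standard quotas: Oakdale 3.939, Rivermont 11.835, Pinehurst 75.165, Claybrook 4.649, Stonebridge 3.753, Millford 5.611, Ashgrove 3.047.
Webster allocation: Oakdale 4, Rivermont 12, Pinehurst 74, Claybrook 5, Stonebridge 4, Millford 6, Ashgrove 3.
Pinehurst has quota 75.165 (lower 75, upper 76) but receives 74 — outside the quota interval.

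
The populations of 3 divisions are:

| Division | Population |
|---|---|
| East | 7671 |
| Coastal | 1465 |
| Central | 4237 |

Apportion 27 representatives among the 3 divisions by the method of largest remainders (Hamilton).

East 15, Coastal 3, Central 9

Total 13373; standard divisor 13373/27 ≈ 495.296.
Standard quotas: East 15.4877, Coastal 2.9578, Central 8.5545.
Lower quotas: East 15, Coastal 2, Central 8 (sum 25, leaving 2 seats).
Remainders in descending order: Coastal 0.9578, Central 0.5545, East 0.4877.
The surplus seats go to Coastal, Central.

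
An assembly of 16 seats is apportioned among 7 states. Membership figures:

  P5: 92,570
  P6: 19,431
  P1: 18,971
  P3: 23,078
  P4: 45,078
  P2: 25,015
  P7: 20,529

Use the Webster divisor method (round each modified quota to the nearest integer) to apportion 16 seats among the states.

P5: 6, P6: 1, P1: 1, P3: 2, P4: 3, P2: 2, P7: 1

Standard divisor 244672/16 ≈ 15292; standard quotas: P5 6.053, P6 1.271, P1 1.241, P3 1.509, P4 2.948, P2 1.636, P7 1.342.
Rounding to the nearest integer gives P5 6, P6 1, P1 1, P3 2, P4 3, P2 2, P7 1 — total 16, matching the house size, so no adjustment is needed.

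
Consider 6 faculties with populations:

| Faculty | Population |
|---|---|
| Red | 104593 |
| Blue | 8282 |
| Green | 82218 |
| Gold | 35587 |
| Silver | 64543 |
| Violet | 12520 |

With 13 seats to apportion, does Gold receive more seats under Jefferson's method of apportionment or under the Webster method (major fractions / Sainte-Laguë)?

Jefferson: Red 5, Blue 0, Green 4, Gold 1, Silver 3, Violet 0.
Webster: Red 4, Blue 0, Green 3, Gold 2, Silver 3, Violet 1.
Gold gets 1 under Jefferson and 2 under Webster.

Webster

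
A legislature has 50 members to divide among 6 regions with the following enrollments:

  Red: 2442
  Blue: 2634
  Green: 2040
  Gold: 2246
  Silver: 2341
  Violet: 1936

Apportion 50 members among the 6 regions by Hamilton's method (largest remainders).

Red 9, Blue 10, Green 7, Gold 8, Silver 9, Violet 7

Standard divisor: 13639 ÷ 50 ≈ 272.78.
Standard quotas: Red 8.952, Blue 9.656, Green 7.479, Gold 8.234, Silver 8.582, Violet 7.097.
Lower quotas: Red 8, Blue 9, Green 7, Gold 8, Silver 8, Violet 7 (sum 47, leaving 3 seats).
Remainders in descending order: Red 0.952, Blue 0.656, Silver 0.582, Green 0.479, Gold 0.234, Violet 0.097.
The surplus seats go to Red, Blue, Silver.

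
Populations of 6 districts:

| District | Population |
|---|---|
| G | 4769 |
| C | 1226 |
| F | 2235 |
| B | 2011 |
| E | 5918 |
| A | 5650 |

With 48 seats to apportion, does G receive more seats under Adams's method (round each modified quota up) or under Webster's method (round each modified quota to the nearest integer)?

Adams: G 10, C 3, F 5, B 5, E 13, A 12.
Webster: G 11, C 3, F 5, B 4, E 13, A 12.
G gets 10 under Adams and 11 under Webster.

Webster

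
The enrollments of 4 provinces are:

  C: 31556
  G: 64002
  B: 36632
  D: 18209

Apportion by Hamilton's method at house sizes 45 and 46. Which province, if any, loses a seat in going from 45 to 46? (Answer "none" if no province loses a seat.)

At 45 seats: C 9, G 19, B 11, D 6.
At 46 seats: C 10, G 20, B 11, D 5.
D drops from 6 to 5.

D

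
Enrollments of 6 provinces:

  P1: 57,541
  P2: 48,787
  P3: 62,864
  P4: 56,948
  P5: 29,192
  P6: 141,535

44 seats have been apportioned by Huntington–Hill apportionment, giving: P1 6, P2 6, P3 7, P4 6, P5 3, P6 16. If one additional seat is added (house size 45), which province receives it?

Priority for the next seat is population ÷ (√(s·(s+1))).
Priorities: P1 8878.769, P2 7527.998, P3 8400.555, P4 8787.267, P5 8427.005, P6 8581.820.
Highest priority: P1.

P1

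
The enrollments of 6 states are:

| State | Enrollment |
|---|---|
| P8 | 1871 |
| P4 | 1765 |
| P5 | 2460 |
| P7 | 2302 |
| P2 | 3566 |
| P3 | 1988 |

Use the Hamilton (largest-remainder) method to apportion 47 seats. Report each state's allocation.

P8 6, P4 6, P5 8, P7 8, P2 12, P3 7

Total 13952; standard divisor 13952/47 ≈ 296.851.
Standard quotas: P8 6.303, P4 5.946, P5 8.287, P7 7.755, P2 12.013, P3 6.697.
Lower quotas: P8 6, P4 5, P5 8, P7 7, P2 12, P3 6 (sum 44, leaving 3 seats).
Remainders in descending order: P4 0.946, P7 0.755, P3 0.697, P8 0.303, P5 0.287, P2 0.013.
Largest remainders: P4, P7, P3 receive the extra seats.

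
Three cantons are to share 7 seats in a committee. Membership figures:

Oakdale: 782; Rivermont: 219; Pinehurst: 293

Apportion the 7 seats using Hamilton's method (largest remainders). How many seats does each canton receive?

Oakdale: 4, Rivermont: 1, Pinehurst: 2

Total 1294; standard divisor 1294/7 ≈ 184.857.
Standard quotas: Oakdale 4.230, Rivermont 1.185, Pinehurst 1.585.
Lower quotas: Oakdale 4, Rivermont 1, Pinehurst 1 (sum 6, leaving 1 seat).
Remainders in descending order: Pinehurst 0.585, Oakdale 0.230, Rivermont 0.185.
The surplus seat goes to Pinehurst.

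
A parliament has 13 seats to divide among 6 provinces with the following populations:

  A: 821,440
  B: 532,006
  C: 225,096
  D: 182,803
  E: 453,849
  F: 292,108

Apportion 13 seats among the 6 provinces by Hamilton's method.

A 4, B 3, C 1, D 1, E 2, F 2

The standard divisor is 2507302/13 ≈ 192869.385.
Standard quotas: A 4.2590, B 2.7584, C 1.1671, D 0.9478, E 2.3531, F 1.5145.
Lower quotas: A 4, B 2, C 1, D 0, E 2, F 1 (sum 10, leaving 3 seats).
Remainders in descending order: D 0.9478, B 0.7584, F 0.5145, E 0.3531, A 0.2590, C 0.1671.
Largest remainders: D, B, F receive the extra seats.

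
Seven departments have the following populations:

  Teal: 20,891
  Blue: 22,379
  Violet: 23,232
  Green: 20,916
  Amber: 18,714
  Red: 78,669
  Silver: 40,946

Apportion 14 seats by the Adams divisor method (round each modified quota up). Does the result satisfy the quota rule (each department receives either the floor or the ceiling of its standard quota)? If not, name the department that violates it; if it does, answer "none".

Standard quotas: Teal 1.296, Blue 1.388, Violet 1.441, Green 1.297, Amber 1.161, Red 4.879, Silver 2.539.
Adams allocation: Teal 1, Blue 2, Violet 2, Green 2, Amber 1, Red 4, Silver 2.
Every allocation lies between the lower and upper quota.

none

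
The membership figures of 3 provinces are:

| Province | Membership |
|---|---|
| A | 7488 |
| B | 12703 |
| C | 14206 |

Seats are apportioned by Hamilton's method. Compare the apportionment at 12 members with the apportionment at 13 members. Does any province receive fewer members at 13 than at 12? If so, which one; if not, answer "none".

none

At 12 seats: A 3, B 4, C 5.
At 13 seats: A 3, B 5, C 5.
No province's allocation decreased.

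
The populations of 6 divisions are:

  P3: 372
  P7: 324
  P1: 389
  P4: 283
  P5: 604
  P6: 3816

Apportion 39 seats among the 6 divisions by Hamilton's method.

Standard divisor: 5788 ÷ 39 ≈ 148.41.
Standard quotas: P3 2.507, P7 2.183, P1 2.621, P4 1.907, P5 4.070, P6 25.713.
Lower quotas: P3 2, P7 2, P1 2, P4 1, P5 4, P6 25 (sum 36, leaving 3 seats).
Remainders in descending order: P4 0.907, P6 0.713, P1 0.621, P3 0.507, P7 0.183, P5 0.070.
Largest remainders: P4, P6, P1 receive the extra seats.

P3 2, P7 2, P1 3, P4 2, P5 4, P6 26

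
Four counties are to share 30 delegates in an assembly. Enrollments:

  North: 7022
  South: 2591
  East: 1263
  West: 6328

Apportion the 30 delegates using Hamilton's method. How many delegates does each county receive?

The standard divisor is 17204/30 ≈ 573.467.
Standard quotas: North 12.2448, South 4.5181, East 2.2024, West 11.0346.
Lower quotas: North 12, South 4, East 2, West 11 (sum 29, leaving 1 seat).
Remainders in descending order: South 0.5181, North 0.2448, East 0.2024, West 0.0346.
Largest remainder: South receives the extra seat.

North=12; South=5; East=2; West=11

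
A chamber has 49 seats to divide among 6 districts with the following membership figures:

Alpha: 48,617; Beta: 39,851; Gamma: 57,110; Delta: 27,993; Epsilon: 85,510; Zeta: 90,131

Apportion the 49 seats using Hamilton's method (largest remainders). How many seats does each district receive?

Alpha: 7, Beta: 5, Gamma: 8, Delta: 4, Epsilon: 12, Zeta: 13

The standard divisor is 349212/49 ≈ 7126.776.
Standard quotas: Alpha 6.8217, Beta 5.5917, Gamma 8.0134, Delta 3.9279, Epsilon 11.9984, Zeta 12.6468.
Lower quotas: Alpha 6, Beta 5, Gamma 8, Delta 3, Epsilon 11, Zeta 12 (sum 45, leaving 4 seats).
Remainders in descending order: Epsilon 0.9984, Delta 0.9279, Alpha 0.8217, Zeta 0.6468, Beta 0.5917, Gamma 0.0134.
The surplus seats go to Epsilon, Delta, Alpha, Zeta.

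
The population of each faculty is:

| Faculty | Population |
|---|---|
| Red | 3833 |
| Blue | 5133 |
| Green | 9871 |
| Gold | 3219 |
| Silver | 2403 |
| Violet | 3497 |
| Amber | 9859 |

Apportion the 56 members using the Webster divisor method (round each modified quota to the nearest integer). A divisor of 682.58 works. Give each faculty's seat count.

Red: 6, Blue: 8, Green: 14, Gold: 5, Silver: 4, Violet: 5, Amber: 14

With modified divisor 682.58: modified quotas Red 5.615, Blue 7.520, Green 14.461, Gold 4.716, Silver 3.520, Violet 5.123, Amber 14.444.
Rounding to the nearest integer: Red 6, Blue 8, Green 14, Gold 5, Silver 4, Violet 5, Amber 14 (total 56).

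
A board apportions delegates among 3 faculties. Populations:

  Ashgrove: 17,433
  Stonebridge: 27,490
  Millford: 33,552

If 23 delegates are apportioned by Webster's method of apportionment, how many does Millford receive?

Standard divisor 78475/23 ≈ 3411.957; standard quotas: Ashgrove 5.109, Stonebridge 8.057, Millford 9.834.
Rounding to the nearest integer gives Ashgrove 5, Stonebridge 8, Millford 10 — total 23, matching the house size, so no adjustment is needed.
Millford receives 10.

10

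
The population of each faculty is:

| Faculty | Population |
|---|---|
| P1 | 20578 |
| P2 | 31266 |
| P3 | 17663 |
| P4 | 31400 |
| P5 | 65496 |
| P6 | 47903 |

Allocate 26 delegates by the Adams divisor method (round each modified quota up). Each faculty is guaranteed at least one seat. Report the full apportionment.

Standard divisor 214306/26 ≈ 8242.538; standard quotas: P1 2.497, P2 3.793, P3 2.143, P4 3.810, P5 7.946, P6 5.812.
Rounding up gives 3, 4, 3, 4, 8, 6 = 28 seats, so the divisor must be adjusted.
With modified divisor 9500: modified quotas P1 2.166, P2 3.291, P3 1.859, P4 3.305, P5 6.894, P6 5.042.
Rounding up: P1 3, P2 4, P3 2, P4 4, P5 7, P6 6 (total 26).

P1=3, P2=4, P3=2, P4=4, P5=7, P6=6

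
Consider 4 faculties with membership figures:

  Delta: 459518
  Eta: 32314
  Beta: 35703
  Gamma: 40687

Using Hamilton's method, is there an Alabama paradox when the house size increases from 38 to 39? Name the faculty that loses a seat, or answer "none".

At 38 seats: Delta 31, Eta 2, Beta 2, Gamma 3.
At 39 seats: Delta 32, Eta 2, Beta 2, Gamma 3.
No faculty's allocation decreased.

none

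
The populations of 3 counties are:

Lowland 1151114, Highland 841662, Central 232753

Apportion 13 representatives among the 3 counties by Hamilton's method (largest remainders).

Lowland=7, Highland=5, Central=1

Total 2225529; standard divisor 2225529/13 ≈ 171194.538.
Standard quotas: Lowland 6.7240, Highland 4.9164, Central 1.3596.
Lower quotas: Lowland 6, Highland 4, Central 1 (sum 11, leaving 2 seats).
Remainders in descending order: Highland 0.9164, Lowland 0.7240, Central 0.3596.
The surplus seats go to Highland, Lowland.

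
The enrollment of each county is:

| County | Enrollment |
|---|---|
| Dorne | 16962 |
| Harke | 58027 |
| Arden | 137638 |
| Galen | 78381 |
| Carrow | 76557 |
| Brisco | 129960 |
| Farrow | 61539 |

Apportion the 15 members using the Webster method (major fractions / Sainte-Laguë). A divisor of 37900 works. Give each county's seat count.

With modified divisor 37900: modified quotas Dorne 0.448, Harke 1.531, Arden 3.632, Galen 2.068, Carrow 2.020, Brisco 3.429, Farrow 1.624.
Rounding to the nearest integer: Dorne 0, Harke 2, Arden 4, Galen 2, Carrow 2, Brisco 3, Farrow 2 (total 15).

Dorne 0, Harke 2, Arden 4, Galen 2, Carrow 2, Brisco 3, Farrow 2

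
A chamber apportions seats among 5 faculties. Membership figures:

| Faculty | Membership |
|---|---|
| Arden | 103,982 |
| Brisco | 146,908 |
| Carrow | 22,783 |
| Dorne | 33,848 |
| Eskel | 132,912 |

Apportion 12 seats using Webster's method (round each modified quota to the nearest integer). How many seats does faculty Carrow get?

1

Standard divisor 440433/12 ≈ 36702.75; standard quotas: Arden 2.833, Brisco 4.003, Carrow 0.621, Dorne 0.922, Eskel 3.621.
Rounding to the nearest integer gives 3, 4, 1, 1, 4 = 13 seats, so the divisor must be adjusted.
With modified divisor 39800: modified quotas Arden 2.613, Brisco 3.691, Carrow 0.572, Dorne 0.850, Eskel 3.339.
Rounding to the nearest integer: Arden 3, Brisco 4, Carrow 1, Dorne 1, Eskel 3 (total 12).
Carrow receives 1.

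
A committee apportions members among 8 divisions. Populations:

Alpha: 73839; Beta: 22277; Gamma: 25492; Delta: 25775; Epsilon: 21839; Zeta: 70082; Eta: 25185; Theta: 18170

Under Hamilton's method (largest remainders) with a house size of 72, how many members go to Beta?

6

The standard divisor is 282659/72 ≈ 3925.819.
Standard quotas: Alpha 18.8086, Beta 5.6745, Gamma 6.4934, Delta 6.5655, Epsilon 5.5629, Zeta 17.8516, Eta 6.4152, Theta 4.6283.
Lower quotas: Alpha 18, Beta 5, Gamma 6, Delta 6, Epsilon 5, Zeta 17, Eta 6, Theta 4 (sum 67, leaving 5 seats).
Remainders in descending order: Zeta 0.8516, Alpha 0.8086, Beta 0.6745, Theta 0.6283, Delta 0.5655, Epsilon 0.5629, Gamma 0.4934, Eta 0.4152.
The surplus seats go to Zeta, Alpha, Beta, Theta, Delta.
Beta receives 6.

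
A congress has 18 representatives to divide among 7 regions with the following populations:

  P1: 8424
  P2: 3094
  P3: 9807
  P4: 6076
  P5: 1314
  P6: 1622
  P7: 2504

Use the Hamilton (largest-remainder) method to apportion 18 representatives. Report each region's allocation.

The standard divisor is 32841/18 ≈ 1824.5.
Standard quotas: P1 4.6172, P2 1.6958, P3 5.3752, P4 3.3302, P5 0.7202, P6 0.8890, P7 1.3724.
Lower quotas: P1 4, P2 1, P3 5, P4 3, P5 0, P6 0, P7 1 (sum 14, leaving 4 seats).
Remainders in descending order: P6 0.8890, P5 0.7202, P2 0.6958, P1 0.6172, P3 0.3752, P7 0.3724, P4 0.3302.
Largest remainders: P6, P5, P2, P1 receive the extra seats.

P1 5, P2 2, P3 5, P4 3, P5 1, P6 1, P7 1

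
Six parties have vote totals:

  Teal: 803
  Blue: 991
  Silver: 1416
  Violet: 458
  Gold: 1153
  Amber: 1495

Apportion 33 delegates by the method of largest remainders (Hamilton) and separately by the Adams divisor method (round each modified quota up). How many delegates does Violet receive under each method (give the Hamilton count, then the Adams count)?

Hamilton: Teal 4, Blue 5, Silver 8, Violet 2, Gold 6, Amber 8.
Adams: Teal 4, Blue 5, Silver 7, Violet 3, Gold 6, Amber 8.
Violet gets 2 under Hamilton and 3 under Adams.

2 and 3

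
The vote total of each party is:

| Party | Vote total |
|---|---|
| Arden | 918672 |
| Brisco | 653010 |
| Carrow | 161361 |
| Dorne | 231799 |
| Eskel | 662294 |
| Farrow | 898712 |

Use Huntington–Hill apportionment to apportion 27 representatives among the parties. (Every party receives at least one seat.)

Arden=7; Brisco=5; Carrow=1; Dorne=2; Eskel=5; Farrow=7

With divisor 130718: modified quotas Arden 7.028, Brisco 4.996, Carrow 1.234, Dorne 1.773, Eskel 5.067, Farrow 6.875.
Geometric-mean thresholds: Arden √(7·8)=7.483, Brisco √(4·5)=4.472, Carrow √(1·2)=1.414, Dorne √(1·2)=1.414, Eskel √(5·6)=5.477, Farrow √(6·7)=6.481.
Each quota rounded against its threshold gives Arden 7, Brisco 5, Carrow 1, Dorne 2, Eskel 5, Farrow 7 (total 27).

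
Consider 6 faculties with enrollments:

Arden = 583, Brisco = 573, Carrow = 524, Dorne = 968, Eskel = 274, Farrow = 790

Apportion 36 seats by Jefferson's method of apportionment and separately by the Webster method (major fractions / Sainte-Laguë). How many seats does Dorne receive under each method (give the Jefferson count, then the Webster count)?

Jefferson: Arden 6, Brisco 5, Carrow 5, Dorne 10, Eskel 2, Farrow 8.
Webster: Arden 6, Brisco 5, Carrow 5, Dorne 9, Eskel 3, Farrow 8.
Dorne gets 10 under Jefferson and 9 under Webster.

10 and 9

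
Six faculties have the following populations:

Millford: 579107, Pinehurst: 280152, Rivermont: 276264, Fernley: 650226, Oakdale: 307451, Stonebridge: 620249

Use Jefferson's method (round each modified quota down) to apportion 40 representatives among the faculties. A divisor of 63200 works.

With modified divisor 63200: modified quotas Millford 9.163, Pinehurst 4.433, Rivermont 4.371, Fernley 10.288, Oakdale 4.865, Stonebridge 9.814.
Rounding down: Millford 9, Pinehurst 4, Rivermont 4, Fernley 10, Oakdale 4, Stonebridge 9 (total 40).

Millford 9, Pinehurst 4, Rivermont 4, Fernley 10, Oakdale 4, Stonebridge 9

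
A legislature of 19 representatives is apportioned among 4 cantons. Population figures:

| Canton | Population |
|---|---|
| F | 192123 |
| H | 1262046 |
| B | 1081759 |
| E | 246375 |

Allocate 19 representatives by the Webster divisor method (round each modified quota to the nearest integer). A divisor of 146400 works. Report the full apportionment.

With modified divisor 146400: modified quotas F 1.312, H 8.621, B 7.389, E 1.683.
Rounding to the nearest integer: F 1, H 9, B 7, E 2 (total 19).

F: 1, H: 9, B: 7, E: 2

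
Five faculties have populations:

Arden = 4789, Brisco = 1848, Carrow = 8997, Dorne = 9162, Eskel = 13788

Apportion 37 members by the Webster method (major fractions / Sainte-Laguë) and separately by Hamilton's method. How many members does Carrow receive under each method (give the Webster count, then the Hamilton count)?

8 and 9

Webster: Arden 5, Brisco 2, Carrow 8, Dorne 9, Eskel 13.
Hamilton: Arden 4, Brisco 2, Carrow 9, Dorne 9, Eskel 13.
Carrow gets 8 under Webster and 9 under Hamilton.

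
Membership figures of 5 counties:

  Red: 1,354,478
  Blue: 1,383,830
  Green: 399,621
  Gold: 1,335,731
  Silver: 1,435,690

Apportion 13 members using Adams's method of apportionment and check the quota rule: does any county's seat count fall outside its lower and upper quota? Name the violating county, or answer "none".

Standard quotas: Red 2.980, Blue 3.044, Green 0.879, Gold 2.938, Silver 3.158.
Adams allocation: Red 3, Blue 3, Green 1, Gold 3, Silver 3.
Every allocation lies between the lower and upper quota.

none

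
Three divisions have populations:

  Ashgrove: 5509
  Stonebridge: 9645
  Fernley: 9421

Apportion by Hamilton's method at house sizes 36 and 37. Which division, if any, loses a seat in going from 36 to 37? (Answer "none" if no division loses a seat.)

none

At 36 seats: Ashgrove 8, Stonebridge 14, Fernley 14.
At 37 seats: Ashgrove 8, Stonebridge 15, Fernley 14.
No division's allocation decreased.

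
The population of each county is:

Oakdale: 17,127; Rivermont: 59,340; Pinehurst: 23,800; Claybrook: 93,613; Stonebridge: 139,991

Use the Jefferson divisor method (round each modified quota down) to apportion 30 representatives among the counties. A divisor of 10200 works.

With modified divisor 10200: modified quotas Oakdale 1.679, Rivermont 5.818, Pinehurst 2.333, Claybrook 9.178, Stonebridge 13.725.
Rounding down: Oakdale 1, Rivermont 5, Pinehurst 2, Claybrook 9, Stonebridge 13 (total 30).

Oakdale: 1, Rivermont: 5, Pinehurst: 2, Claybrook: 9, Stonebridge: 13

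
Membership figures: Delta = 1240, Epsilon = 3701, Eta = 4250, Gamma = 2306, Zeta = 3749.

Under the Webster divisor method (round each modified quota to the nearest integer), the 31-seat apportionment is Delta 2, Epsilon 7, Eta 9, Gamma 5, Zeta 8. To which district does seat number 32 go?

Delta

Priority for the next seat is population ÷ (current seats + 0.5).
Priorities: Delta 496.000, Epsilon 493.467, Eta 447.368, Gamma 419.273, Zeta 441.059.
Highest priority: Delta.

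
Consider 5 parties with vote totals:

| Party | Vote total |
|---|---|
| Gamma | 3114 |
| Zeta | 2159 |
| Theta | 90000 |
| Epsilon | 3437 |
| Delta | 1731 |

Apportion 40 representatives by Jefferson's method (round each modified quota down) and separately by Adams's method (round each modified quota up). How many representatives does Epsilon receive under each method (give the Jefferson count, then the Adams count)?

1 and 2

Jefferson: Gamma 1, Zeta 0, Theta 38, Epsilon 1, Delta 0.
Adams: Gamma 2, Zeta 1, Theta 34, Epsilon 2, Delta 1.
Epsilon gets 1 under Jefferson and 2 under Adams.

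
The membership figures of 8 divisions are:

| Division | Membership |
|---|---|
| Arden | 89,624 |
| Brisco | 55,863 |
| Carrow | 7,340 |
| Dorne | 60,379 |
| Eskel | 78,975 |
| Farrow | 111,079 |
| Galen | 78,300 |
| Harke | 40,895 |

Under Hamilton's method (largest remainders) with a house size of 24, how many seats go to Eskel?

Standard divisor: 522455 ÷ 24 ≈ 21768.958.
Standard quotas: Arden 4.1171, Brisco 2.5662, Carrow 0.3372, Dorne 2.7736, Eskel 3.6279, Farrow 5.1026, Galen 3.5969, Harke 1.8786.
Lower quotas: Arden 4, Brisco 2, Carrow 0, Dorne 2, Eskel 3, Farrow 5, Galen 3, Harke 1 (sum 20, leaving 4 seats).
Remainders in descending order: Harke 0.8786, Dorne 0.7736, Eskel 0.6279, Galen 0.5969, Brisco 0.5662, Carrow 0.3372, Arden 0.1171, Farrow 0.1026.
Largest remainders: Harke, Dorne, Eskel, Galen receive the extra seats.
Eskel receives 4.

4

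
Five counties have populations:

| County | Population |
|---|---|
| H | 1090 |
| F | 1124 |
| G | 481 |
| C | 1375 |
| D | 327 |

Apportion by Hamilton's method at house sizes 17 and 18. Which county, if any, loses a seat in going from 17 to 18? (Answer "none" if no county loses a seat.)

none

At 17 seats: H 4, F 5, G 2, C 5, D 1.
At 18 seats: H 4, F 5, G 2, C 6, D 1.
No county's allocation decreased.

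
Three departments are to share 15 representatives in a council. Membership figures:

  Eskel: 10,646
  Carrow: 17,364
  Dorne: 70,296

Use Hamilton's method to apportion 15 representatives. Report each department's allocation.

Standard divisor: 98306 ÷ 15 ≈ 6553.733.
Standard quotas: Eskel 1.6244, Carrow 2.6495, Dorne 10.7261.
Lower quotas: Eskel 1, Carrow 2, Dorne 10 (sum 13, leaving 2 seats).
Remainders in descending order: Dorne 0.7261, Carrow 0.6495, Eskel 0.6244.
The surplus seats go to Dorne, Carrow.

Eskel=1, Carrow=3, Dorne=11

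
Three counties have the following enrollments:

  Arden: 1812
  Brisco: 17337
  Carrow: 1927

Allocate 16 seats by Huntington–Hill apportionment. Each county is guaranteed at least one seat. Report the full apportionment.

With divisor 1324: modified quotas Arden 1.369, Brisco 13.094, Carrow 1.455.
Geometric-mean thresholds: Arden √(1·2)=1.414, Brisco √(13·14)=13.491, Carrow √(1·2)=1.414.
Each quota rounded against its threshold gives Arden 1, Brisco 13, Carrow 2 (total 16).

Arden 1, Brisco 13, Carrow 2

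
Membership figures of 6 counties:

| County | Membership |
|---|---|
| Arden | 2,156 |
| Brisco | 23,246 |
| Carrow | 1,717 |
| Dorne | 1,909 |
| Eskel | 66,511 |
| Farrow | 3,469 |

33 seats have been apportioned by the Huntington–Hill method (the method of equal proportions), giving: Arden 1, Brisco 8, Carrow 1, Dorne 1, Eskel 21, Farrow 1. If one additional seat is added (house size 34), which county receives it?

Priority for the next seat is population ÷ (√(s·(s+1))).
Priorities: Arden 1524.522, Brisco 2739.567, Carrow 1214.102, Dorne 1349.867, Eskel 3094.372, Farrow 2452.953.
Highest priority: Eskel.

Eskel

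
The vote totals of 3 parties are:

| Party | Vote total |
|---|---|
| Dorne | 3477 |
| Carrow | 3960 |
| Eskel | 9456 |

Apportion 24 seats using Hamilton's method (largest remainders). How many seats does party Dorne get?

5

Total 16893; standard divisor 16893/24 ≈ 703.875.
Standard quotas: Dorne 4.9398, Carrow 5.6260, Eskel 13.4342.
Lower quotas: Dorne 4, Carrow 5, Eskel 13 (sum 22, leaving 2 seats).
Remainders in descending order: Dorne 0.9398, Carrow 0.6260, Eskel 0.4342.
Largest remainders: Dorne, Carrow receive the extra seats.
Dorne receives 5.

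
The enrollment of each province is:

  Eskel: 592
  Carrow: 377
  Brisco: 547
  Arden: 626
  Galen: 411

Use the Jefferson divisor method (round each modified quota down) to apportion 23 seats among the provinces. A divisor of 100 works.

With modified divisor 100: modified quotas Eskel 5.920, Carrow 3.770, Brisco 5.470, Arden 6.260, Galen 4.110.
Rounding down: Eskel 5, Carrow 3, Brisco 5, Arden 6, Galen 4 (total 23).

Eskel 5, Carrow 3, Brisco 5, Arden 6, Galen 4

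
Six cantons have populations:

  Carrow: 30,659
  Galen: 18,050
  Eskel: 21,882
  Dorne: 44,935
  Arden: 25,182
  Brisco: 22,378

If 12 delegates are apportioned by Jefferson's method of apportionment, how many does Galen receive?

1

Standard divisor 163086/12 ≈ 13590.5; standard quotas: Carrow 2.256, Galen 1.328, Eskel 1.610, Dorne 3.306, Arden 1.853, Brisco 1.647.
Rounding down gives 2, 1, 1, 3, 1, 1 = 9 seats, so the divisor must be adjusted.
With modified divisor 11060: modified quotas Carrow 2.772, Galen 1.632, Eskel 1.978, Dorne 4.063, Arden 2.277, Brisco 2.023.
Rounding down: Carrow 2, Galen 1, Eskel 1, Dorne 4, Arden 2, Brisco 2 (total 12).
Galen receives 1.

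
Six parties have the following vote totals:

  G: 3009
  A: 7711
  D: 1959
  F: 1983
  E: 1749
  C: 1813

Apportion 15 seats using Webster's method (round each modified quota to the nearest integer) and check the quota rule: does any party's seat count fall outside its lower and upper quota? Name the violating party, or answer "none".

Standard quotas: G 2.477, A 6.347, D 1.612, F 1.632, E 1.440, C 1.492.
Webster allocation: G 2, A 6, D 2, F 2, E 1, C 2.
Every allocation lies between the lower and upper quota.

none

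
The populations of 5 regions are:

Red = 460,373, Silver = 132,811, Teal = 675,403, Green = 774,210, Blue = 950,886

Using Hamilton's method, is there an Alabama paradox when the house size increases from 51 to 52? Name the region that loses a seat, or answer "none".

none

At 51 seats: Red 8, Silver 2, Teal 12, Green 13, Blue 16.
At 52 seats: Red 8, Silver 2, Teal 12, Green 13, Blue 17.
No region's allocation decreased.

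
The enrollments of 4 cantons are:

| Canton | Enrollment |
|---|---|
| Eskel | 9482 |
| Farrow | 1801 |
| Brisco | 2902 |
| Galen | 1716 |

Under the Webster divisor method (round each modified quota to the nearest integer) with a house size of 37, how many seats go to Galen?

4

Standard divisor 15901/37 ≈ 429.757; standard quotas: Eskel 22.064, Farrow 4.191, Brisco 6.753, Galen 3.993.
Rounding to the nearest integer gives Eskel 22, Farrow 4, Brisco 7, Galen 4 — total 37, matching the house size, so no adjustment is needed.
Galen receives 4.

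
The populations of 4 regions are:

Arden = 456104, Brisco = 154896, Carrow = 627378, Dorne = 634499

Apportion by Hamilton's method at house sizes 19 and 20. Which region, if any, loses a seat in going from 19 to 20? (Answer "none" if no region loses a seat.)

Brisco

At 19 seats: Arden 5, Brisco 2, Carrow 6, Dorne 6.
At 20 seats: Arden 5, Brisco 1, Carrow 7, Dorne 7.
Brisco drops from 2 to 1.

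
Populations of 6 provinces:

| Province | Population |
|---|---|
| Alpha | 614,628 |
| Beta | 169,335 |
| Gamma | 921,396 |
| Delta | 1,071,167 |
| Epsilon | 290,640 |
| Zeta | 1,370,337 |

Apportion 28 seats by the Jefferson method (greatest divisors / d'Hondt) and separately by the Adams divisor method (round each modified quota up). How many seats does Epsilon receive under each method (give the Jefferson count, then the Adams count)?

1 and 2

Jefferson: Alpha 4, Beta 1, Gamma 6, Delta 7, Epsilon 1, Zeta 9.
Adams: Alpha 4, Beta 1, Gamma 6, Delta 7, Epsilon 2, Zeta 8.
Epsilon gets 1 under Jefferson and 2 under Adams.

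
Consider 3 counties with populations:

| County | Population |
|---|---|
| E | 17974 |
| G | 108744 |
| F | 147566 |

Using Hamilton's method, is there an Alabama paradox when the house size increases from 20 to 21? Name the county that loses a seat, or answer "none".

none

At 20 seats: E 1, G 8, F 11.
At 21 seats: E 2, G 8, F 11.
No county's allocation decreased.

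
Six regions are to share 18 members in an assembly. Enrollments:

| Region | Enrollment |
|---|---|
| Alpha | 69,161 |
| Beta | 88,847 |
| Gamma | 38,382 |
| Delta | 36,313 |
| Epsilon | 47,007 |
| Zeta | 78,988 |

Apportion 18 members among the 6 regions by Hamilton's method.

Total 358698; standard divisor 358698/18 ≈ 19927.667.
Standard quotas: Alpha 3.4706, Beta 4.4585, Gamma 1.9261, Delta 1.8222, Epsilon 2.3589, Zeta 3.9637.
Lower quotas: Alpha 3, Beta 4, Gamma 1, Delta 1, Epsilon 2, Zeta 3 (sum 14, leaving 4 seats).
Remainders in descending order: Zeta 0.9637, Gamma 0.9261, Delta 0.8222, Alpha 0.4706, Beta 0.4585, Epsilon 0.3589.
Largest remainders: Zeta, Gamma, Delta, Alpha receive the extra seats.

Alpha: 4; Beta: 4; Gamma: 2; Delta: 2; Epsilon: 2; Zeta: 4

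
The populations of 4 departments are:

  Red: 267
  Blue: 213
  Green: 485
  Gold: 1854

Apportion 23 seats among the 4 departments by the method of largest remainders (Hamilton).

Total 2819; standard divisor 2819/23 ≈ 122.565.
Standard quotas: Red 2.178, Blue 1.738, Green 3.957, Gold 15.127.
Lower quotas: Red 2, Blue 1, Green 3, Gold 15 (sum 21, leaving 2 seats).
Remainders in descending order: Green 0.957, Blue 0.738, Red 0.178, Gold 0.127.
Largest remainders: Green, Blue receive the extra seats.

Red 2; Blue 2; Green 4; Gold 15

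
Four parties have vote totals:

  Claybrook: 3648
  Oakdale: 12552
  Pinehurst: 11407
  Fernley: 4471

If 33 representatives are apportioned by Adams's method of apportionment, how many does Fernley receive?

5

Standard divisor 32078/33 ≈ 972.061; standard quotas: Claybrook 3.753, Oakdale 12.913, Pinehurst 11.735, Fernley 4.600.
Rounding up gives 4, 13, 12, 5 = 34 seats, so the divisor must be adjusted.
With modified divisor 1040: modified quotas Claybrook 3.508, Oakdale 12.069, Pinehurst 10.968, Fernley 4.299.
Rounding up: Claybrook 4, Oakdale 13, Pinehurst 11, Fernley 5 (total 33).
Fernley receives 5.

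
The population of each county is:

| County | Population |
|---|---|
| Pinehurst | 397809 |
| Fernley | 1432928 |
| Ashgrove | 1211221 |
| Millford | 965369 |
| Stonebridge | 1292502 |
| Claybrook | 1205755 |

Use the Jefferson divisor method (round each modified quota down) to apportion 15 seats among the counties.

Standard divisor 6505584/15 ≈ 433705.6; standard quotas: Pinehurst 0.917, Fernley 3.304, Ashgrove 2.793, Millford 2.226, Stonebridge 2.980, Claybrook 2.780.
Rounding down gives 0, 3, 2, 2, 2, 2 = 11 seats, so the divisor must be adjusted.
With modified divisor 378000: modified quotas Pinehurst 1.052, Fernley 3.791, Ashgrove 3.204, Millford 2.554, Stonebridge 3.419, Claybrook 3.190.
Rounding down: Pinehurst 1, Fernley 3, Ashgrove 3, Millford 2, Stonebridge 3, Claybrook 3 (total 15).

Pinehurst 1, Fernley 3, Ashgrove 3, Millford 2, Stonebridge 3, Claybrook 3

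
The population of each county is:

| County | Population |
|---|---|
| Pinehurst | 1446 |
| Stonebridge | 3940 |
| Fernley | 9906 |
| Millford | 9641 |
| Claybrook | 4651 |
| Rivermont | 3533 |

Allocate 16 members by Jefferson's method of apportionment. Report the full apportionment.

Pinehurst 0, Stonebridge 2, Fernley 5, Millford 5, Claybrook 2, Rivermont 2

Standard divisor 33117/16 ≈ 2069.812; standard quotas: Pinehurst 0.699, Stonebridge 1.904, Fernley 4.786, Millford 4.658, Claybrook 2.247, Rivermont 1.707.
Rounding down gives 0, 1, 4, 4, 2, 1 = 12 seats, so the divisor must be adjusted.
With modified divisor 1700: modified quotas Pinehurst 0.851, Stonebridge 2.318, Fernley 5.827, Millford 5.671, Claybrook 2.736, Rivermont 2.078.
Rounding down: Pinehurst 0, Stonebridge 2, Fernley 5, Millford 5, Claybrook 2, Rivermont 2 (total 16).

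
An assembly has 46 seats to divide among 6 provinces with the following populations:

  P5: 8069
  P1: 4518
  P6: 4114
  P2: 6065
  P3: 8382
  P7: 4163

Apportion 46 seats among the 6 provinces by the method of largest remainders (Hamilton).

P5 11, P1 6, P6 5, P2 8, P3 11, P7 5

Standard divisor: 35311 ÷ 46 ≈ 767.63.
Standard quotas: P5 10.5116, P1 5.8856, P6 5.3593, P2 7.9009, P3 10.9193, P7 5.4232.
Lower quotas: P5 10, P1 5, P6 5, P2 7, P3 10, P7 5 (sum 42, leaving 4 seats).
Remainders in descending order: P3 0.9193, P2 0.9009, P1 0.8856, P5 0.5116, P7 0.4232, P6 0.3593.
The surplus seats go to P3, P2, P1, P5.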